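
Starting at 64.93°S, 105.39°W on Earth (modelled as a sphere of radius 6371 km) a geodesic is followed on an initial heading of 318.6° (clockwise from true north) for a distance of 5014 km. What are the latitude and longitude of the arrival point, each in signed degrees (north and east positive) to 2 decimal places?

Angular distance δ = d/R = 5014/6371 = 0.78700 rad; initial bearing θ = 5.5606 rad.
sin φ₂ = sin φ₁ cos δ + cos φ₁ sin δ cos θ = (-0.9058)(0.7060) + (0.4237)(0.7082)(0.7501) = -0.4144, so φ₂ = -24.48°.
Δλ = atan2(sin θ sin δ cos φ₁, cos δ − sin φ₁ sin φ₂) = atan2(-0.1985, 0.3307) = -30.972°.
λ₂ = -105.390° − 30.972° = -136.36°.

-24.48°, -136.36°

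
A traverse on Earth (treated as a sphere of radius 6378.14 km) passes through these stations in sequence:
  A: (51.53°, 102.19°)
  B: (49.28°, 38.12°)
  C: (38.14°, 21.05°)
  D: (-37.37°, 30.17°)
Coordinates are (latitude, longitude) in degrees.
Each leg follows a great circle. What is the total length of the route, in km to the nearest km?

Leg A→B: central angle 0.6906 rad, distance 4404.9 km.
Leg B→C: central angle 0.2889 rad, distance 1842.7 km.
Leg C→D: central angle 1.3261 rad, distance 8457.7 km.
Total: 4404.9 + 1842.7 + 8457.7 ≈ 14705 km.

14705 km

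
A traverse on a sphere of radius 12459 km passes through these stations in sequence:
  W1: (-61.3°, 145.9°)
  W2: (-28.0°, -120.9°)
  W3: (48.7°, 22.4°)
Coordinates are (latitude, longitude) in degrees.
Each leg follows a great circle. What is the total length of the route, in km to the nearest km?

46152 km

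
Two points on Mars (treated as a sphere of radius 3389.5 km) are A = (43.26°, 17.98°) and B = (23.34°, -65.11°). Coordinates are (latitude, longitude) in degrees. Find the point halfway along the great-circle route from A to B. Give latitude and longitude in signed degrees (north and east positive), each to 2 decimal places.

41.12°, -29.40°

The central angle between A and B is δ = 1.2111 rad.
With f = 0.5, the slerp weights are sin((1−f)δ)/sin δ = 0.6081 and sin(fδ)/sin δ = 0.6081.
Weighted sum of the unit vectors: (0.6081)·(0.6927,0.2248,0.6853) + (0.6081)·(0.3864,-0.8329,0.3962) = (0.6563, -0.3698, 0.6577).
Converting back: φ = atan2(z, √(x²+y²)) = 41.12°, λ = atan2(y, x) = -29.40°.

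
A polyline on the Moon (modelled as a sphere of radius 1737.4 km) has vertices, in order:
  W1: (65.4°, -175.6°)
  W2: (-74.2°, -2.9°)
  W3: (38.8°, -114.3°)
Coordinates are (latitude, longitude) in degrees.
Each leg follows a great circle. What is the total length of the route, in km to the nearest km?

Leg W1→W2: central angle 2.9821 rad, distance 5181.1 km.
Leg W2→W3: central angle 2.3190 rad, distance 4029.1 km.
Total: 5181.1 + 4029.1 ≈ 9210 km.

9210 km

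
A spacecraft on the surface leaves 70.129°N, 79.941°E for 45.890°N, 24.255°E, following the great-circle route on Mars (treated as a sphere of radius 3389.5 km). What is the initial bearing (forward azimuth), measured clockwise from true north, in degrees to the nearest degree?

258°

Δλ = -55.686° = -0.9719 rad.
y = sin Δλ · cos φ₂ = (-0.8260)(0.6960) = -0.5749
x = cos φ₁ sin φ₂ − sin φ₁ cos φ₂ cos Δλ = (0.3399)(0.7180) − (0.9405)(0.6960)(0.5637) = -0.1250
θ = atan2(y, x) = -102.26°; adding 360° gives 258°.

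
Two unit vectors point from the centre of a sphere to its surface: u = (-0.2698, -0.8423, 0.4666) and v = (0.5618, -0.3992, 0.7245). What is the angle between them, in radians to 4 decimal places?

1.0207 rad

u·v = 0.5227; |u| = 1.0000, |v| = 0.9999.
cos θ = (u·v)/(|u||v|) = 0.5228, so θ = 1.0207 rad.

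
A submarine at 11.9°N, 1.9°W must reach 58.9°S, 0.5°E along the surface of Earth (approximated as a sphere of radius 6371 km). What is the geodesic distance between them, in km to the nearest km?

Let φ₁ = 0.2077 rad, φ₂ = -1.0280 rad, and Δλ = 0.0419 rad.
cos c = sin φ₁ sin φ₂ + cos φ₁ cos φ₂ cos Δλ = (0.2062)(-0.8563) + (0.9785)(0.5165)(0.9991) = 0.32842,
so c = arccos(0.32842) = 1.23616 rad.
Distance = R·c = 6371 × 1.2362 ≈ 7876 km.

7876 km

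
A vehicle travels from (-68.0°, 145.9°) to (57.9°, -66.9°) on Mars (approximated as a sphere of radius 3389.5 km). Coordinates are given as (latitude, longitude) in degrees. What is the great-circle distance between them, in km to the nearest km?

Let φ₁ = -1.1868 rad, φ₂ = 1.0105 rad, and Δλ = 2.5691 rad.
Haversine: a = sin²(Δφ/2) + cos φ₁ cos φ₂ sin²(Δλ/2) = 0.7932 + (0.3746)(0.5314)(0.9203) = 0.97638.
Central angle c = 2·arcsin(√a) = 2.83301 rad.
Distance = R·c = 3389.5 × 2.8330 ≈ 9602 km.

9602 km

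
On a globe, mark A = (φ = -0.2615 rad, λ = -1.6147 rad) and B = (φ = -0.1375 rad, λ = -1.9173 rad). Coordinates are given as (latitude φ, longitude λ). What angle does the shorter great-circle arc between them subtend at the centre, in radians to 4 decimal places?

With latitudes φ₁ = -14.983°, φ₂ = -7.878° and longitude difference Δλ = -17.338°:
cos c = sin φ₁ sin φ₂ + cos φ₁ cos φ₂ cos Δλ = (-0.2585)(-0.1371) + (0.9660)(0.9906)(0.9546) = 0.94885,
so c = arccos(0.94885) = 0.32124 rad.
So the angular separation is 0.3212 rad.

0.3212 rad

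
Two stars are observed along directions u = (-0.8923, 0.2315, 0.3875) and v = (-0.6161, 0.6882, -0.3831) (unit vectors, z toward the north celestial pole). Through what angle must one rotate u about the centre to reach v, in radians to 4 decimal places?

0.9756 rad

u·v = 0.5606; |u| = 1.0000, |v| = 1.0000.
cos θ = (u·v)/(|u||v|) = 0.5606, so θ = 0.9756 rad.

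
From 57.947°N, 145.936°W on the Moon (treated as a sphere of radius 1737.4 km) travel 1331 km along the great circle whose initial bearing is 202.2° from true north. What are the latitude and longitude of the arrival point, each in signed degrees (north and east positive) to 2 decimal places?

15.67°, -161.72°

Angular distance δ = d/R = 1331/1737.4 = 0.76609 rad; initial bearing θ = 3.5291 rad.
sin φ₂ = sin φ₁ cos δ + cos φ₁ sin δ cos θ = (0.8476)(0.7206) + (0.5307)(0.6933)(-0.9259) = 0.2701, so φ₂ = 15.67°.
Δλ = atan2(sin θ sin δ cos φ₁, cos δ − sin φ₁ sin φ₂) = atan2(-0.1390, 0.4917) = -15.788°.
λ₂ = -145.936° − 15.788° = -161.72°.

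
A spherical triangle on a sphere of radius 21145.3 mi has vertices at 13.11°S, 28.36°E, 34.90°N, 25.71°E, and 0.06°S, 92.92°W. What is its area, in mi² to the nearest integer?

Side lengths (central angles): a = 1.9753, b = 2.1007, c = 0.8391 rad; semiperimeter s = 2.4575.
By l'Huilier's theorem, tan(E/4) = √[tan(s/2) tan((s−a)/2) tan((s−b)/2) tan((s−c)/2)], giving spherical excess E = 1.3874 rad.
Area = E·R² = 1.3874 × (21145.3)² ≈ 620321208 mi².

620321208 mi²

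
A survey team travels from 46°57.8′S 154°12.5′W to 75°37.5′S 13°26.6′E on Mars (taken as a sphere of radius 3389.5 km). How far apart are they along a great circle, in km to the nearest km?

3381 km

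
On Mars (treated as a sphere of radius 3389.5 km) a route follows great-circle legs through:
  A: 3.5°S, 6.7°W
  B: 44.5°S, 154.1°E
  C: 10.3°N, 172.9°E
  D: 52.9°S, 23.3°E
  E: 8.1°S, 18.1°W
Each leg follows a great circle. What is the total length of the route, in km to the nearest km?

22078 km

Leg A→B: central angle 2.2517 rad, distance 7632.3 km.
Leg B→C: central angle 1.0016 rad, distance 3394.8 km.
Leg C→D: central angle 2.2843 rad, distance 7742.7 km.
Leg D→E: central angle 0.9760 rad, distance 3308.2 km.
Total: 7632.3 + 3394.8 + 7742.7 + 3308.2 ≈ 22078 km.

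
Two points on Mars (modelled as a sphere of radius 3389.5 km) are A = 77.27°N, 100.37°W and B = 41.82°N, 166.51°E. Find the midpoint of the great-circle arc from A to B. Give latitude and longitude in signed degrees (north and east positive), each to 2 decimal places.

Central angle δ = 0.8744 rad. Interpolating on the sphere with fraction f = 0.5:
P = [sin((1−f)δ)·A + sin(fδ)·B] / sin δ = 0.5519·A + 0.5519·B in Cartesian coordinates,
giving P = (-0.4219, -0.0237, 0.9064), i.e. latitude 65.01°, longitude -176.79°.

65.01°, -176.79°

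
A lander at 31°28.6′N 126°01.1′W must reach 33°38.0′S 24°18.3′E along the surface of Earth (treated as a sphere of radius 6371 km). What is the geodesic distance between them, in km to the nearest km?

With latitudes φ₁ = 31.477°, φ₂ = -33.633° and longitude difference Δλ = 150.323°:
cos c = sin φ₁ sin φ₂ + cos φ₁ cos φ₂ cos Δλ = (0.5222)(-0.5539) + (0.8529)(0.8326)(-0.8688) = -0.90615,
so c = arccos(-0.90615) = 2.70489 rad.
Distance = R·c = 6371 × 2.7049 ≈ 17233 km.

17233 km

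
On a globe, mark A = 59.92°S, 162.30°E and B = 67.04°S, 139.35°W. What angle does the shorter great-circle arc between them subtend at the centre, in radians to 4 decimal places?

Let φ₁ = -1.0458 rad, φ₂ = -1.1701 rad, and Δλ = 1.0184 rad.
Haversine: a = sin²(Δφ/2) + cos φ₁ cos φ₂ sin²(Δλ/2) = 0.0039 + (0.5012)(0.3901)(0.2376) = 0.05032.
Central angle c = 2·arcsin(√a) = 0.45248 rad.
So the angular separation is 0.4525 rad.

0.4525 rad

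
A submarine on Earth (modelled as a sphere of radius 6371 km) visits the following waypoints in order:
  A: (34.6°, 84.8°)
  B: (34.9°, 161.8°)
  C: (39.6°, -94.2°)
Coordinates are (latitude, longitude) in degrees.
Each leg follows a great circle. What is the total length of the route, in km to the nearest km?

15489 km

Leg A→B: central angle 1.0738 rad, distance 6841.4 km.
Leg B→C: central angle 1.3574 rad, distance 8647.7 km.
Total: 6841.4 + 8647.7 ≈ 15489 km.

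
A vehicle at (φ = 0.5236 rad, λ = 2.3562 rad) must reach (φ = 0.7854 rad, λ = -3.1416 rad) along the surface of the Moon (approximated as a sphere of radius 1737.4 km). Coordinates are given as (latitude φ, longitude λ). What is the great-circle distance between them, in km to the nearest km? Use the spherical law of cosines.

In radians: φ₁ = 0.5236, φ₂ = 0.7854, Δλ = 44.999° = 0.7854 rad.
cos c = sin φ₁ sin φ₂ + cos φ₁ cos φ₂ cos Δλ = (0.5000)(0.7071) + (0.8660)(0.7071)(0.7071) = 0.78657,
so c = arccos(0.78657) = 0.66556 rad.
Distance = R·c = 1737.4 × 0.6656 ≈ 1156 km.

1156 km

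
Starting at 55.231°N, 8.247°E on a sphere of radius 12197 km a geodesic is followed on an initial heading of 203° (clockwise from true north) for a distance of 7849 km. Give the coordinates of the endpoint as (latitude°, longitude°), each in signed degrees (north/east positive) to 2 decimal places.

20.01°, -6.20°

Angular distance δ = d/R = 7849/12197 = 0.64352 rad; initial bearing θ = 3.5430 rad.
sin φ₂ = sin φ₁ cos δ + cos φ₁ sin δ cos θ = (0.8215)(0.8000) + (0.5703)(0.6000)(-0.9205) = 0.3422, so φ₂ = 20.01°.
Δλ = atan2(sin θ sin δ cos φ₁, cos δ − sin φ₁ sin φ₂) = atan2(-0.1337, 0.5189) = -14.448°.
λ₂ = 8.247° − 14.448° = -6.20°.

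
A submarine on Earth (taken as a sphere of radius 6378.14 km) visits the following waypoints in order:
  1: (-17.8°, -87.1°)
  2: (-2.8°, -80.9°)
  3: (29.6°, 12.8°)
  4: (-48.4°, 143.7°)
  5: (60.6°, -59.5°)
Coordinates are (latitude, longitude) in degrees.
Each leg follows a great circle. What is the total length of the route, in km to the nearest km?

Leg 1→2: central angle 0.2825 rad, distance 1801.8 km.
Leg 2→3: central angle 1.6511 rad, distance 10530.7 km.
Leg 3→4: central angle 2.4148 rad, distance 15402.2 km.
Leg 4→5: central angle 2.8274 rad, distance 18033.8 km.
Total: 1801.8 + 10530.7 + 15402.2 + 18033.8 ≈ 45768 km.

45768 km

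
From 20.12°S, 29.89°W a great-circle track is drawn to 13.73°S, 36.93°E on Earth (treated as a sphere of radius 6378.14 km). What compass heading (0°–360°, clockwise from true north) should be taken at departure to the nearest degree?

With φ₁ = -0.3512, φ₂ = -0.2396, Δλ = 1.1662 rad, the forward-azimuth formula gives
θ = atan2( sin Δλ cos φ₂ , cos φ₁ sin φ₂ − sin φ₁ cos φ₂ cos Δλ ) = atan2(0.8930, -0.0913) = 95.84°.
So the initial bearing is 96°.

96°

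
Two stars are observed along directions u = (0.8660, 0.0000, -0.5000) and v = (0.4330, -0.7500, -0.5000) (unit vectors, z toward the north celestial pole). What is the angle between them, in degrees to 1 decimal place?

51.3°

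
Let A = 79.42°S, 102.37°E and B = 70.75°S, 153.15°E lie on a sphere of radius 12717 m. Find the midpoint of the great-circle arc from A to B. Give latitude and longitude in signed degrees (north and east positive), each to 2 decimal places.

-76.35°, 135.45°

Central angle δ = 0.2603 rad. Interpolating on the sphere with fraction f = 0.5:
P = [sin((1−f)δ)·A + sin(fδ)·B] / sin δ = 0.5043·A + 0.5043·B in Cartesian coordinates,
giving P = (-0.1682, 0.1655, -0.9718), i.e. latitude -76.35°, longitude 135.45°.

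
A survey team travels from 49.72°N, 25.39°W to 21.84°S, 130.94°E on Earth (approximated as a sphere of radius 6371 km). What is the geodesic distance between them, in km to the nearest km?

16285 km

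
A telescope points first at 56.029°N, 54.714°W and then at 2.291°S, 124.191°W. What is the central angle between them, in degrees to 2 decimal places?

With latitudes φ₁ = 56.029°, φ₂ = -2.291° and longitude difference Δλ = -69.477°:
Haversine: a = sin²(Δφ/2) + cos φ₁ cos φ₂ sin²(Δλ/2) = 0.2374 + (0.5588)(0.9992)(0.3247) = 0.41871.
Central angle c = 2·arcsin(√a) = 1.40748 rad.
So the angular separation is 80.64°.

80.64°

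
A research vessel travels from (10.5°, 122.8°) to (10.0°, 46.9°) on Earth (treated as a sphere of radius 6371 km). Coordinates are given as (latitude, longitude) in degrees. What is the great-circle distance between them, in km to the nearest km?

In radians: φ₁ = 0.1833, φ₂ = 0.1745, Δλ = -75.900° = -1.3247 rad.
Haversine: a = sin²(Δφ/2) + cos φ₁ cos φ₂ sin²(Δλ/2) = 0.0000 + (0.9833)(0.9848)(0.3782) = 0.36623.
Central angle c = 2·arcsin(√a) = 1.29996 rad.
Distance = R·c = 6371 × 1.3000 ≈ 8282 km.

8282 km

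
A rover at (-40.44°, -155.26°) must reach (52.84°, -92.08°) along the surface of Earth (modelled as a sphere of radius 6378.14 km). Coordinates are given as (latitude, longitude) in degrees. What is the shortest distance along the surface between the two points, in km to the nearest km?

In radians: φ₁ = -0.7058, φ₂ = 0.9222, Δλ = 63.180° = 1.1027 rad.
Haversine: a = sin²(Δφ/2) + cos φ₁ cos φ₂ sin²(Δλ/2) = 0.5286 + (0.7611)(0.6040)(0.2744) = 0.65476.
Central angle c = 2·arcsin(√a) = 1.88548 rad.
Distance = R·c = 6378.14 × 1.8855 ≈ 12026 km.

12026 km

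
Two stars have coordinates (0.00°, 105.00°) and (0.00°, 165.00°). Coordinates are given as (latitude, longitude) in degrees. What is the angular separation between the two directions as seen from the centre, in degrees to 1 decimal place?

With latitudes φ₁ = 0.000°, φ₂ = 0.000° and longitude difference Δλ = 60.000°:
cos c = sin φ₁ sin φ₂ + cos φ₁ cos φ₂ cos Δλ = (0.0000)(0.0000) + (1.0000)(1.0000)(0.5000) = 0.50000,
so c = arccos(0.50000) = 1.04720 rad.
So the angular separation is 60.0°.

60.0°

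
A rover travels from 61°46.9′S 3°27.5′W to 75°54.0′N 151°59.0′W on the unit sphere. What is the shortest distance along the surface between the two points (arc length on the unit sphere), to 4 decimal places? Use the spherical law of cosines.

2.8333

With latitudes φ₁ = -61.782°, φ₂ = 75.900° and longitude difference Δλ = -148.525°:
cos c = sin φ₁ sin φ₂ + cos φ₁ cos φ₂ cos Δλ = (-0.8812)(0.9699) + (0.4728)(0.2436)(-0.8529) = -0.95285,
so c = arccos(-0.95285) = 2.83328 rad.
On the unit sphere the arc length equals the central angle: 2.8333.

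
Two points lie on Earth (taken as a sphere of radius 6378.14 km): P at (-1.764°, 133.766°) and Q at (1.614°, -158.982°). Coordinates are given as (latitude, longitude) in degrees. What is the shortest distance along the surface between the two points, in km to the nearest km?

7495 km

With latitudes φ₁ = -1.764°, φ₂ = 1.614° and longitude difference Δλ = 67.252°:
Haversine: a = sin²(Δφ/2) + cos φ₁ cos φ₂ sin²(Δλ/2) = 0.0009 + (0.9995)(0.9996)(0.3067) = 0.30726.
Central angle c = 2·arcsin(√a) = 1.17507 rad.
Distance = R·c = 6378.14 × 1.1751 ≈ 7495 km.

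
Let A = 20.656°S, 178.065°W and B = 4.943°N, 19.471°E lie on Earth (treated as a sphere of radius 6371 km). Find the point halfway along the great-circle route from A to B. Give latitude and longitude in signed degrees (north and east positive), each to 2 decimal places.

-41.58°, 89.21°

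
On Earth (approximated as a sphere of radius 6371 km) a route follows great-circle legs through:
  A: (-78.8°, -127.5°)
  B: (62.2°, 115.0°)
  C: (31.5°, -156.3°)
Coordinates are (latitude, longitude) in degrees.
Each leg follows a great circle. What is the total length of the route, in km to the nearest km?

Leg A→B: central angle 2.7130 rad, distance 17284.7 km.
Leg B→C: central angle 1.0801 rad, distance 6881.5 km.
Total: 17284.7 + 6881.5 ≈ 24166 km.

24166 km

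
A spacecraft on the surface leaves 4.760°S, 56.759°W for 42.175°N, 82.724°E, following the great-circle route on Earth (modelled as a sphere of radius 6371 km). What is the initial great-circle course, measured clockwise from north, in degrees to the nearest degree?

With φ₁ = -0.0831, φ₂ = 0.7361, Δλ = 2.4344 rad, the forward-azimuth formula gives
θ = atan2( sin Δλ cos φ₂ , cos φ₁ sin φ₂ − sin φ₁ cos φ₂ cos Δλ ) = atan2(0.4815, 0.6223) = 37.73°.
So the initial bearing is 38°.

38°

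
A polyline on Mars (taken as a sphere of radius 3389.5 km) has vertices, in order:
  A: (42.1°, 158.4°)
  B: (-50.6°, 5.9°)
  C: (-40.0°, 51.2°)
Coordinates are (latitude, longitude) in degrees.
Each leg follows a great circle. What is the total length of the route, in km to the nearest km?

11379 km

Leg A→B: central angle 2.7813 rad, distance 9427.3 km.
Leg B→C: central angle 0.5759 rad, distance 1951.9 km.
Total: 9427.3 + 1951.9 ≈ 11379 km.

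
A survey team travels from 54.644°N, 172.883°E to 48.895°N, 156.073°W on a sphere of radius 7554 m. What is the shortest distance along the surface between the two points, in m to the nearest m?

In radians: φ₁ = 0.9537, φ₂ = 0.8534, Δλ = 31.044° = 0.5418 rad.
Haversine: a = sin²(Δφ/2) + cos φ₁ cos φ₂ sin²(Δλ/2) = 0.0025 + (0.5787)(0.6574)(0.0716) = 0.02976.
Central angle c = 2·arcsin(√a) = 0.34675 rad.
Distance = R·c = 7554 × 0.3468 ≈ 2619 m.

2619 m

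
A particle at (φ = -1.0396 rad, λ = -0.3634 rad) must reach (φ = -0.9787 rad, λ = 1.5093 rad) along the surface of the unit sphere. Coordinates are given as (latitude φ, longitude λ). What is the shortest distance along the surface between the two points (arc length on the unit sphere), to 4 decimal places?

0.8875

Let φ₁ = -1.0396 rad, φ₂ = -0.9787 rad, and Δλ = 1.8727 rad.
cos c = sin φ₁ sin φ₂ + cos φ₁ cos φ₂ cos Δλ = (-0.8622)(-0.8298) + (0.5066)(0.5581)(-0.2973) = 0.63137,
so c = arccos(0.63137) = 0.88748 rad.
On the unit sphere the arc length equals the central angle: 0.8875.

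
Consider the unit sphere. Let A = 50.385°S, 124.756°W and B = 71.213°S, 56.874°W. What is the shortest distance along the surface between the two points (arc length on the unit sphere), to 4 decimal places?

In radians: φ₁ = -0.8794, φ₂ = -1.2429, Δλ = 67.882° = 1.1848 rad.
cos c = sin φ₁ sin φ₂ + cos φ₁ cos φ₂ cos Δλ = (-0.7703)(-0.9467) + (0.6376)(0.3221)(0.3765) = 0.80662,
so c = arccos(0.80662) = 0.63238 rad.
On the unit sphere the arc length equals the central angle: 0.6324.

0.6324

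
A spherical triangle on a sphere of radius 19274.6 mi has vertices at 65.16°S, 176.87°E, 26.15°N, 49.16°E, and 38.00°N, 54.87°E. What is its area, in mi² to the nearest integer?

148674327 mi²

Side lengths (central angles): a = 0.2233, b = 2.3952, c = 2.2531 rad; semiperimeter s = 2.4358.
By l'Huilier's theorem, tan(E/4) = √[tan(s/2) tan((s−a)/2) tan((s−b)/2) tan((s−c)/2)], giving spherical excess E = 0.4002 rad.
Area = E·R² = 0.4002 × (19274.6)² ≈ 148674327 mi².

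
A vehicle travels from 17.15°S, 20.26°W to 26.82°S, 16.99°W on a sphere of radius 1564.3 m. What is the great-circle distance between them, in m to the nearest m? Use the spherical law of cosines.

277 m

Let φ₁ = -0.2993 rad, φ₂ = -0.4681 rad, and Δλ = 0.0571 rad.
cos c = sin φ₁ sin φ₂ + cos φ₁ cos φ₂ cos Δλ = (-0.2949)(-0.4512) + (0.9555)(0.8924)(0.9984) = 0.98440,
so c = arccos(0.98440) = 0.17685 rad.
Distance = R·c = 1564.3 × 0.1768 ≈ 277 m.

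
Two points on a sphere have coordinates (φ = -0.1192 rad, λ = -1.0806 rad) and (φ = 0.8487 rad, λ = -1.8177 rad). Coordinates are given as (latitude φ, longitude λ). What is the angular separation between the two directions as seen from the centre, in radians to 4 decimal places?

1.1629 rad

Let φ₁ = -0.1192 rad, φ₂ = 0.8487 rad, and Δλ = -0.7371 rad.
Haversine: a = sin²(Δφ/2) + cos φ₁ cos φ₂ sin²(Δλ/2) = 0.2165 + (0.9929)(0.6610)(0.1298) = 0.30166.
Central angle c = 2·arcsin(√a) = 1.16290 rad.
So the angular separation is 1.1629 rad.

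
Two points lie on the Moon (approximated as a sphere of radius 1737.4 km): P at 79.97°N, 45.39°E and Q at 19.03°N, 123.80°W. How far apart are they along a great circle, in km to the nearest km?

2451 km

Let φ₁ = 1.3957 rad, φ₂ = 0.3321 rad, and Δλ = -2.9529 rad.
cos c = sin φ₁ sin φ₂ + cos φ₁ cos φ₂ cos Δλ = (0.9847)(0.3261) + (0.1742)(0.9453)(-0.9823) = 0.15936,
so c = arccos(0.15936) = 1.41076 rad.
Distance = R·c = 1737.4 × 1.4108 ≈ 2451 km.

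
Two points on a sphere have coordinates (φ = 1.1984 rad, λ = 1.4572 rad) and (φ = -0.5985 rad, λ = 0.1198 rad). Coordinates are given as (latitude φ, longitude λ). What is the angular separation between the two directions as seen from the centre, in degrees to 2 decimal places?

117.08°

Let φ₁ = 1.1984 rad, φ₂ = -0.5985 rad, and Δλ = -1.3374 rad.
cos c = sin φ₁ sin φ₂ + cos φ₁ cos φ₂ cos Δλ = (0.9315)(-0.5634) + (0.3638)(0.8262)(0.2313) = -0.45526,
so c = arccos(-0.45526) = 2.04346 rad.
So the angular separation is 117.08°.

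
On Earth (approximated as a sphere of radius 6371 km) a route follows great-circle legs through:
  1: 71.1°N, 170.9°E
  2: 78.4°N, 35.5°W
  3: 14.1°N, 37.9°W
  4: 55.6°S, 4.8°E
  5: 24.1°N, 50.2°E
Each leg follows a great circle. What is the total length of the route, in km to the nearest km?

Leg 1→2: central angle 0.5188 rad, distance 3305.2 km.
Leg 2→3: central angle 1.1224 rad, distance 7151.0 km.
Leg 3→4: central angle 1.3677 rad, distance 8713.7 km.
Leg 4→5: central angle 1.5456 rad, distance 9847.0 km.
Total: 3305.2 + 7151.0 + 8713.7 + 9847.0 ≈ 29017 km.

29017 km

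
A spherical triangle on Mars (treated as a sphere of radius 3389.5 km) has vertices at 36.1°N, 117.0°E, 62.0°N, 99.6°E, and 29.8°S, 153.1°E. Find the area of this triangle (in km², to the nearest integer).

Side lengths (central angles): a = 1.7686, b = 1.2936, c = 0.4903 rad; semiperimeter s = 1.7762.
By l'Huilier's theorem, tan(E/4) = √[tan(s/2) tan((s−a)/2) tan((s−b)/2) tan((s−c)/2)], giving spherical excess E = 0.1177 rad.
Area = E·R² = 0.1177 × (3389.5)² ≈ 1352041 km².

1352041 km²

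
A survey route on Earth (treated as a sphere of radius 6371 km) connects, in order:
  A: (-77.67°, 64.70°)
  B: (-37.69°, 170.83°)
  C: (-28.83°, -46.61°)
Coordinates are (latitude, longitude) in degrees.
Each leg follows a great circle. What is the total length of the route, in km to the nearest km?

17949 km

Leg A→B: central angle 0.9880 rad, distance 6294.7 km.
Leg B→C: central angle 1.8293 rad, distance 11654.3 km.
Total: 6294.7 + 11654.3 ≈ 17949 km.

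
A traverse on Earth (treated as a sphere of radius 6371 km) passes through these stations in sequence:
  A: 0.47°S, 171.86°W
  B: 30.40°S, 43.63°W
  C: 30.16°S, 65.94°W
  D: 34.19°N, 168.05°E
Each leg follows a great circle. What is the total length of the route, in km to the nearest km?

Leg A→B: central angle 2.1289 rad, distance 13563.2 km.
Leg B→C: central angle 0.3357 rad, distance 2139.0 km.
Leg C→D: central angle 2.3501 rad, distance 14972.7 km.
Total: 13563.2 + 2139.0 + 14972.7 ≈ 30675 km.

30675 km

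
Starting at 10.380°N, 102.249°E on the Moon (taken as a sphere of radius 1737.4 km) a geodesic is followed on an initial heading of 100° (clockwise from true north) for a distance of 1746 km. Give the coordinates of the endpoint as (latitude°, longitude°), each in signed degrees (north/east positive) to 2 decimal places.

-2.73°, 158.58°

Angular distance δ = d/R = 1746/1737.4 = 1.00495 rad; initial bearing θ = 1.7453 rad.
sin φ₂ = sin φ₁ cos δ + cos φ₁ sin δ cos θ = (0.1802)(0.5361) + (0.9836)(0.8441)(-0.1736) = -0.0476, so φ₂ = -2.73°.
Δλ = atan2(sin θ sin δ cos φ₁, cos δ − sin φ₁ sin φ₂) = atan2(0.8177, 0.5447) = 56.331°.
λ₂ = 102.249° + 56.331° = 158.58°.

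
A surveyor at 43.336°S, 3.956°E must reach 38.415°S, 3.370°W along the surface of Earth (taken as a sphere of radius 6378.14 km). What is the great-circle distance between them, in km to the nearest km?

824 km

Let φ₁ = -0.7564 rad, φ₂ = -0.6705 rad, and Δλ = -0.1279 rad.
cos c = sin φ₁ sin φ₂ + cos φ₁ cos φ₂ cos Δλ = (-0.6863)(-0.6214) + (0.7273)(0.7835)(0.9918) = 0.99166,
so c = arccos(0.99166) = 0.12923 rad.
Distance = R·c = 6378.14 × 0.1292 ≈ 824 km.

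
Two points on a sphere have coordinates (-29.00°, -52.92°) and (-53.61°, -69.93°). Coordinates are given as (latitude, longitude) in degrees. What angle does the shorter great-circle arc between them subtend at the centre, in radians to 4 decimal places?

In radians: φ₁ = -0.5061, φ₂ = -0.9357, Δλ = -17.010° = -0.2969 rad.
cos c = sin φ₁ sin φ₂ + cos φ₁ cos φ₂ cos Δλ = (-0.4848)(-0.8050) + (0.8746)(0.5933)(0.9563) = 0.88646,
so c = arccos(0.88646) = 0.48115 rad.
So the angular separation is 0.4811 rad.

0.4811 rad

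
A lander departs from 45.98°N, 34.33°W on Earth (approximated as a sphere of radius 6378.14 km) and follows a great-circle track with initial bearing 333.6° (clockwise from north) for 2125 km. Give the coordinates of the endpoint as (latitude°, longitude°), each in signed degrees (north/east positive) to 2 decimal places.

62.02°, -52.39°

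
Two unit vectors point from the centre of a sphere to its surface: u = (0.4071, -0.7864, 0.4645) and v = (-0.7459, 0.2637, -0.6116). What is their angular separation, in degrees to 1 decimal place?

142.7°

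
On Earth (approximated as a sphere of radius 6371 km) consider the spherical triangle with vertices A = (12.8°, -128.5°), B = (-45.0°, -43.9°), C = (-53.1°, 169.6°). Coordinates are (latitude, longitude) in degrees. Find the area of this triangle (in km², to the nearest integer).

54427405 km²

Side lengths (central angles): a = 1.3578, b = 1.4720, c = 1.6627 rad; semiperimeter s = 2.2462.
By l'Huilier's theorem, tan(E/4) = √[tan(s/2) tan((s−a)/2) tan((s−b)/2) tan((s−c)/2)], giving spherical excess E = 1.3409 rad.
Area = E·R² = 1.3409 × (6371)² ≈ 54427405 km².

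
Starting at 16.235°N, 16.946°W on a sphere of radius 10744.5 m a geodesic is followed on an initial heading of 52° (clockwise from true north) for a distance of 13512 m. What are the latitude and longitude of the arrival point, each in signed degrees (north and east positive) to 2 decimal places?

40.43°, 63.06°

Angular distance δ = d/R = 13512/10744.5 = 1.25757 rad; initial bearing θ = 0.9076 rad.
sin φ₂ = sin φ₁ cos δ + cos φ₁ sin δ cos θ = (0.2796)(0.3081) + (0.9601)(0.9513)(0.6157) = 0.6485, so φ₂ = 40.43°.
Δλ = atan2(sin θ sin δ cos φ₁, cos δ − sin φ₁ sin φ₂) = atan2(0.7198, 0.1268) = 80.007°.
λ₂ = -16.946° + 80.007° = 63.06°.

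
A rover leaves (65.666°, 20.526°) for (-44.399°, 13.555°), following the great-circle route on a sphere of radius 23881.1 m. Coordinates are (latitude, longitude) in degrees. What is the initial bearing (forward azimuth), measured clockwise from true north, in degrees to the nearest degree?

Δλ = -6.971° = -0.1217 rad.
y = sin Δλ · cos φ₂ = (-0.1214)(0.7145) = -0.0867
x = cos φ₁ sin φ₂ − sin φ₁ cos φ₂ cos Δλ = (0.4121)(-0.6997) − (0.9112)(0.7145)(0.9926) = -0.9345
θ = atan2(y, x) = -174.70°; adding 360° gives 185°.

185°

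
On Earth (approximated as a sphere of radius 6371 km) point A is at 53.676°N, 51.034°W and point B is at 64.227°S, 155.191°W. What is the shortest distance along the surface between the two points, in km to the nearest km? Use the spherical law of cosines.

15795 km

With latitudes φ₁ = 53.676°, φ₂ = -64.227° and longitude difference Δλ = -104.157°:
cos c = sin φ₁ sin φ₂ + cos φ₁ cos φ₂ cos Δλ = (0.8057)(-0.9005) + (0.5924)(0.4348)(-0.2446) = -0.78853,
so c = arccos(-0.78853) = 2.47921 rad.
Distance = R·c = 6371 × 2.4792 ≈ 15795 km.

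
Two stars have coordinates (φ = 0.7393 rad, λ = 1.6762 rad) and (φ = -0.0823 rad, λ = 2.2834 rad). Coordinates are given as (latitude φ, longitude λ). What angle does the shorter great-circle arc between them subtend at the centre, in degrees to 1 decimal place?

56.7°

In radians: φ₁ = 0.7393, φ₂ = -0.0823, Δλ = 34.790° = 0.6072 rad.
Haversine: a = sin²(Δφ/2) + cos φ₁ cos φ₂ sin²(Δλ/2) = 0.1595 + (0.7389)(0.9966)(0.0894) = 0.22529.
Central angle c = 2·arcsin(√a) = 0.98914 rad.
So the angular separation is 56.7°.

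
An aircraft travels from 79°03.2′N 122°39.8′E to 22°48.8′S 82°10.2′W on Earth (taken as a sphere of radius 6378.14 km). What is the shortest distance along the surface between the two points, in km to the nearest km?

13654 km

Let φ₁ = 1.3797 rad, φ₂ = -0.3982 rad, and Δλ = 2.7082 rad.
cos c = sin φ₁ sin φ₂ + cos φ₁ cos φ₂ cos Δλ = (0.9818)(-0.3877) + (0.1899)(0.9218)(-0.9075) = -0.53953,
so c = arccos(-0.53953) = 2.14068 rad.
Distance = R·c = 6378.14 × 2.1407 ≈ 13654 km.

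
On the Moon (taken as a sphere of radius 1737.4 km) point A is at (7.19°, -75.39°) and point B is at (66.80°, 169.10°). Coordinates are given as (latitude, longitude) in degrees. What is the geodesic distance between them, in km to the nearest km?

Let φ₁ = 0.1255 rad, φ₂ = 1.1659 rad, and Δλ = -2.0160 rad.
cos c = sin φ₁ sin φ₂ + cos φ₁ cos φ₂ cos Δλ = (0.1252)(0.9191) + (0.9921)(0.3939)(-0.4307) = -0.05329,
so c = arccos(-0.05329) = 1.62411 rad.
Distance = R·c = 1737.4 × 1.6241 ≈ 2822 km.

2822 km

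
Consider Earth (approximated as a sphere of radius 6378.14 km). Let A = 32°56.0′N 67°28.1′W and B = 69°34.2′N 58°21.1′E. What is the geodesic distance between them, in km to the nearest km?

7820 km

With latitudes φ₁ = 32.933°, φ₂ = 69.570° and longitude difference Δλ = 125.820°:
Haversine: a = sin²(Δφ/2) + cos φ₁ cos φ₂ sin²(Δλ/2) = 0.0988 + (0.8393)(0.3491)(0.7926) = 0.33100.
Central angle c = 2·arcsin(√a) = 1.22600 rad.
Distance = R·c = 6378.14 × 1.2260 ≈ 7820 km.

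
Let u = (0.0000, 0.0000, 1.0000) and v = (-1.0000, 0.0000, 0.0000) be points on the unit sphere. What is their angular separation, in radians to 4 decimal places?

1.5708 rad

u·v = 0.0000; |u| = 1.0000, |v| = 1.0000.
cos θ = (u·v)/(|u||v|) = 0.0000, so θ = 1.5708 rad.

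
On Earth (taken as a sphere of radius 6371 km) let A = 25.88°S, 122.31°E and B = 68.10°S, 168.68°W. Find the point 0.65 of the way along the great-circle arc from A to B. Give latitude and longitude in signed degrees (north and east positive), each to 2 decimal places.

-58.08°, 150.70°

The central angle between A and B is δ = 1.0179 rad.
With f = 0.65, the slerp weights are sin((1−f)δ)/sin δ = 0.4098 and sin(fδ)/sin δ = 0.7220.
Weighted sum of the unit vectors: (0.4098)·(-0.4809,0.7604,-0.4365) + (0.7220)·(-0.3657,-0.0732,-0.9278) = (-0.4611, 0.2588, -0.8488).
Converting back: φ = atan2(z, √(x²+y²)) = -58.08°, λ = atan2(y, x) = 150.70°.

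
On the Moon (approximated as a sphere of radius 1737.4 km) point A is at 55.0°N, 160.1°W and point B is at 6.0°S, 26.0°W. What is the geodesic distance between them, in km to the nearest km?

3604 km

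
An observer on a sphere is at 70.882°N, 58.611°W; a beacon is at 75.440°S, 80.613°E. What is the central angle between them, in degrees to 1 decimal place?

In radians: φ₁ = 1.2371, φ₂ = -1.3167, Δλ = 139.224° = 2.4299 rad.
Haversine: a = sin²(Δφ/2) + cos φ₁ cos φ₂ sin²(Δλ/2) = 0.9161 + (0.3275)(0.2514)(0.8786) = 0.98843.
Central angle c = 2·arcsin(√a) = 2.92601 rad.
So the angular separation is 167.6°.

167.6°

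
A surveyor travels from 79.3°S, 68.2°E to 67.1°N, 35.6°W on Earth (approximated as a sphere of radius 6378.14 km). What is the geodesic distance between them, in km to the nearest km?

17508 km

In radians: φ₁ = -1.3840, φ₂ = 1.1711, Δλ = -103.800° = -1.8117 rad.
cos c = sin φ₁ sin φ₂ + cos φ₁ cos φ₂ cos Δλ = (-0.9826)(0.9212) + (0.1857)(0.3891)(-0.2385) = -0.92240,
so c = arccos(-0.92240) = 2.74505 rad.
Distance = R·c = 6378.14 × 2.7451 ≈ 17508 km.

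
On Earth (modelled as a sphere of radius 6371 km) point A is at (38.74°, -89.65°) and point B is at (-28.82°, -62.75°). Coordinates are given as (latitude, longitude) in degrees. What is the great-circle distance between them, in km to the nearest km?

8014 km

With latitudes φ₁ = 38.740°, φ₂ = -28.820° and longitude difference Δλ = 26.900°:
cos c = sin φ₁ sin φ₂ + cos φ₁ cos φ₂ cos Δλ = (0.6258)(-0.4821) + (0.7800)(0.8761)(0.8918) = 0.30777,
so c = arccos(0.30777) = 1.25795 rad.
Distance = R·c = 6371 × 1.2579 ≈ 8014 km.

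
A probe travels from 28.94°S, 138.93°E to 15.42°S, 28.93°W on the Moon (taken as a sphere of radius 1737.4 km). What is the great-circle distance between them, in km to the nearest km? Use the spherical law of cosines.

4067 km

With latitudes φ₁ = -28.940°, φ₂ = -15.420° and longitude difference Δλ = -167.860°:
cos c = sin φ₁ sin φ₂ + cos φ₁ cos φ₂ cos Δλ = (-0.4839)(-0.2659) + (0.8751)(0.9640)(-0.9776) = -0.69609,
so c = arccos(-0.69609) = 2.34074 rad.
Distance = R·c = 1737.4 × 2.3407 ≈ 4067 km.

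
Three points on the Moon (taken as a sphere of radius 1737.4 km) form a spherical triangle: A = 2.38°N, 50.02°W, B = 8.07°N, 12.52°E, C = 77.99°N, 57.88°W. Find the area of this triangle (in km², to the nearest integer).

2533816 km²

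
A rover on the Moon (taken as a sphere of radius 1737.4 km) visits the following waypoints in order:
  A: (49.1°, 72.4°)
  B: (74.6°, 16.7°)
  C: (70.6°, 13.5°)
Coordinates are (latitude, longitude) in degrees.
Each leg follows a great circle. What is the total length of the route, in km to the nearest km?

1163 km

Leg A→B: central angle 0.5976 rad, distance 1038.2 km.
Leg B→C: central angle 0.0718 rad, distance 124.7 km.
Total: 1038.2 + 124.7 ≈ 1163 km.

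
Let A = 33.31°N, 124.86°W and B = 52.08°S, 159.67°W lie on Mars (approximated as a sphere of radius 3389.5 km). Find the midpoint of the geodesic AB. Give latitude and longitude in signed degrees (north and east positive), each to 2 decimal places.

The central angle between A and B is δ = 1.5823 rad.
With f = 0.5, the slerp weights are sin((1−f)δ)/sin δ = 0.7112 and sin(fδ)/sin δ = 0.7112.
Weighted sum of the unit vectors: (0.7112)·(-0.4777,-0.6857,0.5492) + (0.7112)·(-0.5763,-0.2135,-0.7889) = (-0.7496, -0.6396, -0.1705).
Converting back: φ = atan2(z, √(x²+y²)) = -9.82°, λ = atan2(y, x) = -139.53°.

-9.82°, -139.53°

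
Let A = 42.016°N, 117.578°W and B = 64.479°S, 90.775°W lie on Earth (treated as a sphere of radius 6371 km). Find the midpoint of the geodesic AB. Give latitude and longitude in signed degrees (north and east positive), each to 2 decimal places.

-11.52°, -107.80°

The central angle between A and B is δ = 1.8948 rad.
With f = 0.5, the slerp weights are sin((1−f)δ)/sin δ = 0.8564 and sin(fδ)/sin δ = 0.8564.
Weighted sum of the unit vectors: (0.8564)·(-0.3440,-0.6585,0.6693) + (0.8564)·(-0.0058,-0.4308,-0.9024) = (-0.2996, -0.9330, -0.1996).
Converting back: φ = atan2(z, √(x²+y²)) = -11.52°, λ = atan2(y, x) = -107.80°.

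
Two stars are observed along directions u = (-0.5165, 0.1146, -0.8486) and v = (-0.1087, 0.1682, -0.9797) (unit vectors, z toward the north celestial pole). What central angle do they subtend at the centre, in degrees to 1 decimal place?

24.9°

u·v = 0.9068; |u| = 1.0000, |v| = 1.0000.
cos θ = (u·v)/(|u||v|) = 0.9068, so θ = 24.9°.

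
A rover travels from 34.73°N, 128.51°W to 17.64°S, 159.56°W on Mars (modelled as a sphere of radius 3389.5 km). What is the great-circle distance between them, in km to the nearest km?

With latitudes φ₁ = 34.730°, φ₂ = -17.640° and longitude difference Δλ = -31.050°:
Haversine: a = sin²(Δφ/2) + cos φ₁ cos φ₂ sin²(Δλ/2) = 0.1947 + (0.8218)(0.9530)(0.0716) = 0.25083.
Central angle c = 2·arcsin(√a) = 1.04911 rad.
Distance = R·c = 3389.5 × 1.0491 ≈ 3556 km.

3556 km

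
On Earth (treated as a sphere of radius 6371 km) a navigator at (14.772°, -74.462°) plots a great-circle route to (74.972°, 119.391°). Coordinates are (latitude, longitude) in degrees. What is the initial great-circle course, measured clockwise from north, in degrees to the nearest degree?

356°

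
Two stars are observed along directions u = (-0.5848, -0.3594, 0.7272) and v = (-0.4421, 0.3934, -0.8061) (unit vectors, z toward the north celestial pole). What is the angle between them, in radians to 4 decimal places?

2.0590 rad

u·v = -0.4690; |u| = 1.0000, |v| = 1.0000.
cos θ = (u·v)/(|u||v|) = -0.4690, so θ = 2.0590 rad.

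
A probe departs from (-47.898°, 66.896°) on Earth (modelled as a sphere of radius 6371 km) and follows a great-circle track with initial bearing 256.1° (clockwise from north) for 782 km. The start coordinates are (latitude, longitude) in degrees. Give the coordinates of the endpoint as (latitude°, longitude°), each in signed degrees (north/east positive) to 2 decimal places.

Angular distance δ = d/R = 782/6371 = 0.12274 rad; initial bearing θ = 4.4698 rad.
sin φ₂ = sin φ₁ cos δ + cos φ₁ sin δ cos θ = (-0.7420)(0.9925) + (0.6705)(0.1224)(-0.2402) = -0.7561, so φ₂ = -49.12°.
Δλ = atan2(sin θ sin δ cos φ₁, cos δ − sin φ₁ sin φ₂) = atan2(-0.0797, 0.4315) = -10.463°.
λ₂ = 66.896° − 10.463° = 56.43°.

-49.12°, 56.43°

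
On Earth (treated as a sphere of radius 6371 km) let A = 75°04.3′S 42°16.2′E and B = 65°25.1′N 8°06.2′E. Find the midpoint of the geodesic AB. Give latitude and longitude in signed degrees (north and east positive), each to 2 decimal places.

-5.04°, 21.05°

The central angle between A and B is δ = 2.4816 rad.
With f = 0.5, the slerp weights are sin((1−f)δ)/sin δ = 1.5431 and sin(fδ)/sin δ = 1.5431.
Weighted sum of the unit vectors: (1.5431)·(0.1906,0.1733,-0.9662) + (1.5431)·(0.4118,0.0586,0.9094) = (0.9296, 0.3579, -0.0878).
Converting back: φ = atan2(z, √(x²+y²)) = -5.04°, λ = atan2(y, x) = 21.05°.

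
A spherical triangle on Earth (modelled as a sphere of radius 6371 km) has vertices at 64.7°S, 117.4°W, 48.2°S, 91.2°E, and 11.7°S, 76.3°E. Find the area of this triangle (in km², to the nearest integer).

4315590 km²

Side lengths (central angles): a = 0.6731, b = 1.7959, c = 1.1331 rad; semiperimeter s = 1.8010.
By l'Huilier's theorem, tan(E/4) = √[tan(s/2) tan((s−a)/2) tan((s−b)/2) tan((s−c)/2)], giving spherical excess E = 0.1063 rad.
Area = E·R² = 0.1063 × (6371)² ≈ 4315590 km².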